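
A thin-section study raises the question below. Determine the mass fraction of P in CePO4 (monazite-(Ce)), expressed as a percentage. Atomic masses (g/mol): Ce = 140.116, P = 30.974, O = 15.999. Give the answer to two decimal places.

Formula mass = 1·140.116 + 1·30.974 + 4·15.999 = 235.086 g/mol, of which 30.974 g is P.
So P makes up 30.974/235.086 = 0.1318 of the mass, i.e. 13.18%.

13.18 mass %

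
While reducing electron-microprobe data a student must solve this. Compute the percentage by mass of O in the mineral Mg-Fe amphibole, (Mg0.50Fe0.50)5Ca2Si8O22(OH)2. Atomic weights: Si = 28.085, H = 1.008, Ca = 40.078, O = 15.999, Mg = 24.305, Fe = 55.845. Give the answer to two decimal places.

M((Mg0.50Fe0.50)5Ca2Si8O22(OH)2) = 891.203 g/mol.
O contributes 24 × 15.999 = 383.976 g per mole.
383.976/891.203 = 0.4309 → 43.09%.

43.09 weight percent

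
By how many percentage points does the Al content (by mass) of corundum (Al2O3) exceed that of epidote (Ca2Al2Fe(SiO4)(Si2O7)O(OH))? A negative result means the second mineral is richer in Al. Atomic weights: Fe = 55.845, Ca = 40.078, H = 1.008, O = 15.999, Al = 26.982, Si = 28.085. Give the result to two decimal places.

41.76 percentage points

Al in Al2O3: molar mass 101.961 g/mol; 2×26.982 = 53.964 g → 52.93 wt%.
Al in Ca2Al2Fe(SiO4)(Si2O7)O(OH): molar mass 483.215 g/mol; 2×26.982 = 53.964 g → 11.17 wt%.
Difference = 52.93 − 11.17 = 41.76 percentage points.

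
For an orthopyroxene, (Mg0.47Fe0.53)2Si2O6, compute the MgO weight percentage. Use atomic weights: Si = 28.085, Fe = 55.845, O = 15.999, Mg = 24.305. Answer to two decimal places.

16.18 wt%

M((Mg0.47Fe0.53)2Si2O6) = 234.206 g/mol; M(MgO) = 40.304 g/mol.
Moles MgO per formula unit = 0.94 Mg ÷ 1 = 0.9400.
MgO fraction = (0.9400 × 40.304) / 234.206 = 37.886/234.206 = 0.1618.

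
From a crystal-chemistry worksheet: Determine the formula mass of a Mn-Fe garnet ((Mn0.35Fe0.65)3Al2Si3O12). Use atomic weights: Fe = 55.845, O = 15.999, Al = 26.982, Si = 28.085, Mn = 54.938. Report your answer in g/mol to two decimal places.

The formula mass is the sum 1.05×54.938 + 1.95×55.845 + 2×26.982 + 3×28.085 + 12×15.999.

496.79 g/mol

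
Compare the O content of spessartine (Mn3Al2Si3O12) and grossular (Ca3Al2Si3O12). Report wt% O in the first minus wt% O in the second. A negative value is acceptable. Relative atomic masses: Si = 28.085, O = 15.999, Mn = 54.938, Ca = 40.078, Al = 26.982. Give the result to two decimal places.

O in Mn3Al2Si3O12: molar mass 495.021 g/mol; 12×15.999 = 191.988 g → 38.78 wt%.
O in Ca3Al2Si3O12: molar mass 450.441 g/mol; 12×15.999 = 191.988 g → 42.62 wt%.
Difference = 38.78 − 42.62 = -3.84 percentage points.

-3.84 percentage points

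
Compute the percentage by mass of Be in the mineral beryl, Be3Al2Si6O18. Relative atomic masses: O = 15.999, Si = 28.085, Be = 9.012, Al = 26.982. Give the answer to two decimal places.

5.03 weight percent

M(Be3Al2Si6O18) = 537.492 g/mol.
Be contributes 3 × 9.012 = 27.036 g per mole.
27.036/537.492 = 0.0503 → 5.03%.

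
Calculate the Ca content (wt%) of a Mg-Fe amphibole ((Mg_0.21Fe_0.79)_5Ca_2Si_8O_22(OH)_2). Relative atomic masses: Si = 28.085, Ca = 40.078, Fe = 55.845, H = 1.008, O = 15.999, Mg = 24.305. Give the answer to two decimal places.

Molar mass of (Mg_0.21Fe_0.79)_5Ca_2Si_8O_22(OH)_2: 1.05·24.305 + 3.95·55.845 + 2·40.078 + 8·28.085 + 24·15.999 + 2·1.008 = 936.936 g/mol.
Mass of Ca per formula unit: 2 × 40.078 = 80.156 g.
Weight fraction Ca = 80.156 / 936.936 = 0.0856.

8.56 wt%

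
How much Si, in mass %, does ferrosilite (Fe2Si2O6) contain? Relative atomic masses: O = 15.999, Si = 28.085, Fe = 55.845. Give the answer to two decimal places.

21.29 mass %

Molar mass of Fe2Si2O6: 2*55.845 + 2*28.085 + 6*15.999 = 263.854 g/mol.
Mass of Si per formula unit: 2 × 28.085 = 56.170 g.
Weight fraction Si = 56.170 / 263.854 = 0.2129.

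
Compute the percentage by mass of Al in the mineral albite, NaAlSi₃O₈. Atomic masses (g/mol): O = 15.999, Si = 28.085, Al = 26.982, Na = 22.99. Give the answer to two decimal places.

10.29 mass %

M(NaAlSi₃O₈) = 262.219 g/mol.
Al contributes 1 × 26.982 = 26.982 g per mole.
26.982/262.219 = 0.1029 → 10.29%.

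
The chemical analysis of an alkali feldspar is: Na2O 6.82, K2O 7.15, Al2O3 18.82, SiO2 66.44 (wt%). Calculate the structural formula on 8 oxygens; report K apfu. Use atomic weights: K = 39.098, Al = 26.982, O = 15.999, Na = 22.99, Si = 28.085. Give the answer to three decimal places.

Na2O: 6.82/61.979 = 0.11004 mol → 0.22008 mol Na, 0.11004 mol O.
K2O: 7.15/94.195 = 0.07591 mol → 0.15182 mol K, 0.07591 mol O.
Al2O3: 18.82/101.961 = 0.18458 mol → 0.36916 mol Al, 0.55374 mol O.
SiO2: 66.44/60.083 = 1.10580 mol → 1.10580 mol Si, 2.21160 mol O.
Total oxygen = 2.95129 mol. Normalization factor = 8/2.95129 = 2.71068.
K per 8 O = 0.15182 × 2.71068 = 0.412.

0.412 K apfu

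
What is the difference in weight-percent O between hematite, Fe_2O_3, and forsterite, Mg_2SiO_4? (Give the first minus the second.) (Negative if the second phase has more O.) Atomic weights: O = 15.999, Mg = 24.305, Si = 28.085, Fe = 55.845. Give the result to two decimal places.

-15.43 percentage points

M(Fe_2O_3) = 159.687 g/mol, so wt% O = 47.997/159.687 × 100 = 30.06%.
M(Mg_2SiO_4) = 140.691 g/mol, so wt% O = 63.996/140.691 × 100 = 45.49%.
30.06 − 45.49 = -15.43 pp.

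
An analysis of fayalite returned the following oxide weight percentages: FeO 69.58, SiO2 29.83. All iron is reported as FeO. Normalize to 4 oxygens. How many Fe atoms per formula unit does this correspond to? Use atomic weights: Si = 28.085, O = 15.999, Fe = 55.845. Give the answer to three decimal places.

1.975 Fe apfu

69.58 wt% FeO ÷ 71.844 g/mol = 0.96849 mol, giving 0.96849 Fe and 0.96849 O.
29.83 wt% SiO2 ÷ 60.083 g/mol = 0.49648 mol, giving 0.49648 Si and 0.99296 O.
Oxygen sums to 1.96145; scaling by 4/1.96145 = 2.03931 puts the formula on 4 O.
Fe: 0.96849 × 2.03931 = 1.975 atoms per formula unit.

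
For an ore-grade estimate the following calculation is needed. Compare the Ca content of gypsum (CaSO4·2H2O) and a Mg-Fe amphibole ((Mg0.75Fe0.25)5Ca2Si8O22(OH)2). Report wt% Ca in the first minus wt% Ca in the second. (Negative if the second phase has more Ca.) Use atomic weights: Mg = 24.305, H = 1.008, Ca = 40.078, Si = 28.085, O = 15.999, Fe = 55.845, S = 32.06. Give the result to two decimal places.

Ca in CaSO4·2H2O: molar mass 172.164 g/mol; 1×40.078 = 40.078 g → 23.28 wt%.
Ca in (Mg0.75Fe0.25)5Ca2Si8O22(OH)2: molar mass 851.778 g/mol; 2×40.078 = 80.156 g → 9.41 wt%.
Difference = 23.28 − 9.41 = 13.87 percentage points.

13.87 percentage points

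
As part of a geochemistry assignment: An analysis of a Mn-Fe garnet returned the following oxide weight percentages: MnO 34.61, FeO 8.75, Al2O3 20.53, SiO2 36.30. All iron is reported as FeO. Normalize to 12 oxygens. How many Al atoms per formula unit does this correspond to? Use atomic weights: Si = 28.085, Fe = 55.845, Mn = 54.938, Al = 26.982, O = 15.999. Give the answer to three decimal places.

34.61 wt% MnO ÷ 70.937 g/mol = 0.48790 mol, giving 0.48790 Mn and 0.48790 O.
8.75 wt% FeO ÷ 71.844 g/mol = 0.12179 mol, giving 0.12179 Fe and 0.12179 O.
20.53 wt% Al2O3 ÷ 101.961 g/mol = 0.20135 mol, giving 0.40270 Al and 0.60405 O.
36.30 wt% SiO2 ÷ 60.083 g/mol = 0.60416 mol, giving 0.60416 Si and 1.20832 O.
Oxygen sums to 2.42206; scaling by 12/2.42206 = 4.95446 puts the formula on 12 O.
Al: 0.40270 × 4.95446 = 1.995 atoms per formula unit.

1.995 Al apfu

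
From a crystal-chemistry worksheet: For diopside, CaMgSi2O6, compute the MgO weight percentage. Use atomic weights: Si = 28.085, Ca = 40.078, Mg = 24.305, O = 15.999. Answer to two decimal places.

18.61 wt%

Molar mass of CaMgSi2O6 = 1×40.078 + 1×24.305 + 2×28.085 + 6×15.999 = 216.547 g/mol.
Each formula unit contains 1 Mg, equivalent to 1/1 = 1.0000 mol MgO.
M(MgO) = 1×24.305 + 1×15.999 = 40.304 g/mol.
Mass of MgO per formula unit = 1.0000 × 40.304 = 40.304 g.
MgO wt% = 40.304 / 216.547 × 100 = 18.61%.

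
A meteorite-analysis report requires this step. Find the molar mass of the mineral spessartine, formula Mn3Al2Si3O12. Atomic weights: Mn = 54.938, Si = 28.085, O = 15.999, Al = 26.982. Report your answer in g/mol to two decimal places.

Mn: 3 × 54.938 = 164.8140
Al: 2 × 26.982 = 53.9640
Si: 3 × 28.085 = 84.2550
O: 12 × 15.999 = 191.9880
Summing the contributions gives the formula mass.

495.02 g/mol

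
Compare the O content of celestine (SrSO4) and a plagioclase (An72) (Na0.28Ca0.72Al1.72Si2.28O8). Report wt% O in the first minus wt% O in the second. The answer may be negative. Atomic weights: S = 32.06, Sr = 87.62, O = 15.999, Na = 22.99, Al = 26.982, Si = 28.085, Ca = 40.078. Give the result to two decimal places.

First mineral: 63.996 g O in 183.676 g formula = 34.84 wt% O.
Second mineral: 127.992 g O in 273.728 g formula = 46.76 wt% O.
34.84% − 46.76% gives a difference of -11.92 percentage points.

-11.92 percentage points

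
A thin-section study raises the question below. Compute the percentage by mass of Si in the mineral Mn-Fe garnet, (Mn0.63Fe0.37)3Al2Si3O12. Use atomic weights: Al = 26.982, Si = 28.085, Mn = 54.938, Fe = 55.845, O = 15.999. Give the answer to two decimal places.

M((Mn0.63Fe0.37)3Al2Si3O12) = 496.028 g/mol.
Si contributes 3 × 28.085 = 84.255 g per mole.
84.255/496.028 = 0.1699 → 16.99%.

16.99 wt%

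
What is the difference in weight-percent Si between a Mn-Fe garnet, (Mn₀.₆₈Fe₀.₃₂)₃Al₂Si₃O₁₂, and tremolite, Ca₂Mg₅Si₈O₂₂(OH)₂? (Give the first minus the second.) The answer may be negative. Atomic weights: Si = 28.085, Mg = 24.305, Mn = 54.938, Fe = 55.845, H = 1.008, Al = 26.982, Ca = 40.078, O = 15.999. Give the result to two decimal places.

Si in (Mn₀.₆₈Fe₀.₃₂)₃Al₂Si₃O₁₂: molar mass 495.892 g/mol; 3×28.085 = 84.255 g → 16.99 wt%.
Si in Ca₂Mg₅Si₈O₂₂(OH)₂: molar mass 812.353 g/mol; 8×28.085 = 224.680 g → 27.66 wt%.
Difference = 16.99 − 27.66 = -10.67 percentage points.

-10.67 percentage points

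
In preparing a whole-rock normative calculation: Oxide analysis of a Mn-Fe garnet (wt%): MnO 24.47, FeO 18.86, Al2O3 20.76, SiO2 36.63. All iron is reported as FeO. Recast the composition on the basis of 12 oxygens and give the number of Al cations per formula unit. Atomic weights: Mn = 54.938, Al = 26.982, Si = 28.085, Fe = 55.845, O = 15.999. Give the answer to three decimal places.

2.005 Al apfu

MnO: 24.47/70.937 = 0.34495 mol → 0.34495 mol Mn, 0.34495 mol O.
FeO: 18.86/71.844 = 0.26251 mol → 0.26251 mol Fe, 0.26251 mol O.
Al2O3: 20.76/101.961 = 0.20361 mol → 0.40722 mol Al, 0.61083 mol O.
SiO2: 36.63/60.083 = 0.60966 mol → 0.60966 mol Si, 1.21932 mol O.
Total oxygen = 2.43761 mol. Normalization factor = 12/2.43761 = 4.92285.
Al per 12 O = 0.40722 × 4.92285 = 2.005.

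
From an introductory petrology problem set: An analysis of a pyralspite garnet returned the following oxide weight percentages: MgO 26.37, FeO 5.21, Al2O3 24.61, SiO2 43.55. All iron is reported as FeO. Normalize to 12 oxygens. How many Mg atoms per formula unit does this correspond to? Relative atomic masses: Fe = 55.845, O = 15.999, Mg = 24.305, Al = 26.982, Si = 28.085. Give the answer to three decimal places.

MgO (M=40.304): mol = 0.65428; Mg = 0.65428, O = 0.65428.
FeO (M=71.844): mol = 0.07252; Fe = 0.07252, O = 0.07252.
Al2O3 (M=101.961): mol = 0.24137; Al = 0.48274, O = 0.72411.
SiO2 (M=60.083): mol = 0.72483; Si = 0.72483, O = 1.44966.
ΣO = 2.90057; factor = 12/ΣO = 4.13712.
Mg apfu = 0.65428 × 4.13712 = 2.707.

2.707 Mg apfu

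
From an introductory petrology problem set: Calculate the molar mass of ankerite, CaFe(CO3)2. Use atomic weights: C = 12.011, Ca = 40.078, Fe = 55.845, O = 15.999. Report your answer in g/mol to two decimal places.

215.94 g/mol

Ca: 1 × 40.078 = 40.0780
Fe: 1 × 55.845 = 55.8450
C: 2 × 12.011 = 24.0220
O: 6 × 15.999 = 95.9940
Summing the contributions gives the formula mass.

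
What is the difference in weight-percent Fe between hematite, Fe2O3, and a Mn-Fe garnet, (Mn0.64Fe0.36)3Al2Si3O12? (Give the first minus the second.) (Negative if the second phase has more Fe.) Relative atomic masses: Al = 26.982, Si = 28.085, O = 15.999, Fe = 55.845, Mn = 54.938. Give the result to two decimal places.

M(Fe2O3) = 159.687 g/mol, so wt% Fe = 111.690/159.687 × 100 = 69.94%.
M((Mn0.64Fe0.36)3Al2Si3O12) = 496.001 g/mol, so wt% Fe = 60.313/496.001 × 100 = 12.16%.
69.94 − 12.16 = 57.78 pp.

57.78 percentage points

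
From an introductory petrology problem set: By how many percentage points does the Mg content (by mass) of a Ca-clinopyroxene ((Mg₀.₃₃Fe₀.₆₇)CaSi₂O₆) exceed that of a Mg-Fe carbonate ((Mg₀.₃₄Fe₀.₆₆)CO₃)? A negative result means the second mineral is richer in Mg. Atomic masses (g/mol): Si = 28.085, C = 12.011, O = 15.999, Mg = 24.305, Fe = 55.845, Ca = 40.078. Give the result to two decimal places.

-4.49 percentage points

Mg in (Mg₀.₃₃Fe₀.₆₇)CaSi₂O₆: molar mass 237.679 g/mol; 0.33×24.305 = 8.021 g → 3.37 wt%.
Mg in (Mg₀.₃₄Fe₀.₆₆)CO₃: molar mass 105.129 g/mol; 0.34×24.305 = 8.264 g → 7.86 wt%.
Difference = 3.37 − 7.86 = -4.49 percentage points.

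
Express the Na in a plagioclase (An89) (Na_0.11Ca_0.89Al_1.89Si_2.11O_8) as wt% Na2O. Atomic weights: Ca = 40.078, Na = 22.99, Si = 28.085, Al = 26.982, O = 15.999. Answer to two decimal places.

1.23 wt%

Molar mass of Na_0.11Ca_0.89Al_1.89Si_2.11O_8 = 0.11*22.99 + 0.89*40.078 + 1.89*26.982 + 2.11*28.085 + 8*15.999 = 276.446 g/mol.
Each formula unit contains 0.11 Na, equivalent to 0.11/2 = 0.0550 mol Na2O.
M(Na2O) = 2×22.99 + 1×15.999 = 61.979 g/mol.
Mass of Na2O per formula unit = 0.0550 × 61.979 = 3.409 g.
Na2O wt% = 3.409 / 276.446 × 100 = 1.23%.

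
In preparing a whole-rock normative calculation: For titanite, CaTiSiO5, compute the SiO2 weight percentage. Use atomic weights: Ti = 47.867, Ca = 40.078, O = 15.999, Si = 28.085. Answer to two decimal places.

30.65 wt%

Molar mass of CaTiSiO5 = 1×40.078 + 1×47.867 + 1×28.085 + 5×15.999 = 196.025 g/mol.
Each formula unit contains 1 Si, equivalent to 1/1 = 1.0000 mol SiO2.
M(SiO2) = 1×28.085 + 2×15.999 = 60.083 g/mol.
Mass of SiO2 per formula unit = 1.0000 × 60.083 = 60.083 g.
SiO2 wt% = 60.083 / 196.025 × 100 = 30.65%.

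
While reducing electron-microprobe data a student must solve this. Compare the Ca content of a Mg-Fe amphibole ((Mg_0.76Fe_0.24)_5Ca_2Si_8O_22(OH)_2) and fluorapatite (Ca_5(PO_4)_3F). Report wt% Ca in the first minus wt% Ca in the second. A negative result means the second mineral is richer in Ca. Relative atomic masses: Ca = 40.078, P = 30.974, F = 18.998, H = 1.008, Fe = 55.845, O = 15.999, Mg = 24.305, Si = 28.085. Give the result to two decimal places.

-30.31 percentage points

M((Mg_0.76Fe_0.24)_5Ca_2Si_8O_22(OH)_2) = 850.201 g/mol, so wt% Ca = 80.156/850.201 × 100 = 9.43%.
M(Ca_5(PO_4)_3F) = 504.298 g/mol, so wt% Ca = 200.390/504.298 × 100 = 39.74%.
9.43 − 39.74 = -30.31 pp.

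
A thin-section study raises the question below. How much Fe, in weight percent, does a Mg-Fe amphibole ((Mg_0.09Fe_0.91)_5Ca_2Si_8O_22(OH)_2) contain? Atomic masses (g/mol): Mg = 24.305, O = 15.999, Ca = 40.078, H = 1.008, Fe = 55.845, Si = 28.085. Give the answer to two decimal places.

Formula mass = 0.45*24.305 + 4.55*55.845 + 2*40.078 + 8*28.085 + 24*15.999 + 2*1.008 = 955.860 g/mol, of which 254.095 g is Fe.
So Fe makes up 254.095/955.860 = 0.2658 of the mass, i.e. 26.58%.

26.58 weight percent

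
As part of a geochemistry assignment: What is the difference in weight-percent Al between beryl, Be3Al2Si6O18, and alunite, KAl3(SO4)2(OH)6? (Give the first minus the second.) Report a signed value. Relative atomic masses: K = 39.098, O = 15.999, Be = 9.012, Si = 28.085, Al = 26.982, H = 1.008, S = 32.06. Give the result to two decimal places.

-9.50 percentage points

M(Be3Al2Si6O18) = 537.492 g/mol, so wt% Al = 53.964/537.492 × 100 = 10.04%.
M(KAl3(SO4)2(OH)6) = 414.198 g/mol, so wt% Al = 80.946/414.198 × 100 = 19.54%.
10.04 − 19.54 = -9.50 pp.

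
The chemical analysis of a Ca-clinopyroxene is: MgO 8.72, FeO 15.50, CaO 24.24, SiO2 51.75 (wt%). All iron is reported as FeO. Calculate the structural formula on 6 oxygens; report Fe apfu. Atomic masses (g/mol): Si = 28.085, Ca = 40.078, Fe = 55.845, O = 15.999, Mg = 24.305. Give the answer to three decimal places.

0.500 Fe apfu

8.72 wt% MgO ÷ 40.304 g/mol = 0.21636 mol, giving 0.21636 Mg and 0.21636 O.
15.50 wt% FeO ÷ 71.844 g/mol = 0.21575 mol, giving 0.21575 Fe and 0.21575 O.
24.24 wt% CaO ÷ 56.077 g/mol = 0.43226 mol, giving 0.43226 Ca and 0.43226 O.
51.75 wt% SiO2 ÷ 60.083 g/mol = 0.86131 mol, giving 0.86131 Si and 1.72262 O.
Oxygen sums to 2.58699; scaling by 6/2.58699 = 2.31930 puts the formula on 6 O.
Fe: 0.21575 × 2.31930 = 0.500 atoms per formula unit.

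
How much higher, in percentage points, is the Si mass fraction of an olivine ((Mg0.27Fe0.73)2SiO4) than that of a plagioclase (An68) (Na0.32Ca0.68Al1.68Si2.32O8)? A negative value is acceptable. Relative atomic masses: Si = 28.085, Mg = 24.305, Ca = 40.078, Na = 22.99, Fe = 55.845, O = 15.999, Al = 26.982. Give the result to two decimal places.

M((Mg0.27Fe0.73)2SiO4) = 186.739 g/mol, so wt% Si = 28.085/186.739 × 100 = 15.04%.
M(Na0.32Ca0.68Al1.68Si2.32O8) = 273.089 g/mol, so wt% Si = 65.157/273.089 × 100 = 23.86%.
15.04 − 23.86 = -8.82 pp.

-8.82 percentage points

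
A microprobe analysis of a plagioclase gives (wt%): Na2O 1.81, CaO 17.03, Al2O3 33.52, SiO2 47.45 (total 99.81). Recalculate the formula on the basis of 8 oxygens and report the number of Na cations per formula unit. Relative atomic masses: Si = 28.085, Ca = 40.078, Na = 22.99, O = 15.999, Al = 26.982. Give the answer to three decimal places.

0.161 Na apfu

Na2O (M=61.979): mol = 0.02920; Na = 0.05840, O = 0.02920.
CaO (M=56.077): mol = 0.30369; Ca = 0.30369, O = 0.30369.
Al2O3 (M=101.961): mol = 0.32875; Al = 0.65750, O = 0.98625.
SiO2 (M=60.083): mol = 0.78974; Si = 0.78974, O = 1.57948.
ΣO = 2.89862; factor = 8/ΣO = 2.75993.
Na apfu = 0.05840 × 2.75993 = 0.161.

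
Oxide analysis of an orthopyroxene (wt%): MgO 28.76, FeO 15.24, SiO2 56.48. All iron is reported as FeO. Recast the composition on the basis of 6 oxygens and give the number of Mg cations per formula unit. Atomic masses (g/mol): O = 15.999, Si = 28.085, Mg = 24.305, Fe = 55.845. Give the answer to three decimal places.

1.526 Mg apfu

28.76 wt% MgO ÷ 40.304 g/mol = 0.71358 mol, giving 0.71358 Mg and 0.71358 O.
15.24 wt% FeO ÷ 71.844 g/mol = 0.21213 mol, giving 0.21213 Fe and 0.21213 O.
56.48 wt% SiO2 ÷ 60.083 g/mol = 0.94003 mol, giving 0.94003 Si and 1.88006 O.
Oxygen sums to 2.80577; scaling by 6/2.80577 = 2.13845 puts the formula on 6 O.
Mg: 0.71358 × 2.13845 = 1.526 atoms per formula unit.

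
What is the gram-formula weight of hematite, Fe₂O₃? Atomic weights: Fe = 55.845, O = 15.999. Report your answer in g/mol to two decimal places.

159.69 g/mol

M = 2·55.845 + 3·15.999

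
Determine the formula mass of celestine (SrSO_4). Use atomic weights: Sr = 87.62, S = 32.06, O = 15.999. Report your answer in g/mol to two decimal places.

Sr: 1 × 87.62 = 87.6200
S: 1 × 32.06 = 32.0600
O: 4 × 15.999 = 63.9960
Summing the contributions gives the formula mass.

183.68 g/mol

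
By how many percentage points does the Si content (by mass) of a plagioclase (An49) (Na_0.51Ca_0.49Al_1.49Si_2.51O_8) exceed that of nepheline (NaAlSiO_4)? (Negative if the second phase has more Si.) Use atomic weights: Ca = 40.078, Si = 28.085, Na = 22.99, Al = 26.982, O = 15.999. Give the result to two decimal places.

6.33 percentage points

M(Na_0.51Ca_0.49Al_1.49Si_2.51O_8) = 270.052 g/mol, so wt% Si = 70.493/270.052 × 100 = 26.10%.
M(NaAlSiO_4) = 142.053 g/mol, so wt% Si = 28.085/142.053 × 100 = 19.77%.
26.10 − 19.77 = 6.33 pp.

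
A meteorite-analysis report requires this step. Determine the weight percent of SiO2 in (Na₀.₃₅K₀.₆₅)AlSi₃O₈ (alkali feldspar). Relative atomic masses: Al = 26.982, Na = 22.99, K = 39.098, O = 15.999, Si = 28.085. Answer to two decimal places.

M((Na₀.₃₅K₀.₆₅)AlSi₃O₈) = 272.689 g/mol; M(SiO2) = 60.083 g/mol.
Moles SiO2 per formula unit = 3 Si ÷ 1 = 3.0000.
SiO2 fraction = (3.0000 × 60.083) / 272.689 = 180.249/272.689 = 0.6610.

66.10 wt%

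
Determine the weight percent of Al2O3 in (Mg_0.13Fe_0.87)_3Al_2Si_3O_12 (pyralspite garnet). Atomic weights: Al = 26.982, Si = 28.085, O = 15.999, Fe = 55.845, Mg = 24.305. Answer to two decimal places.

21.00 wt%

M((Mg_0.13Fe_0.87)_3Al_2Si_3O_12) = 485.441 g/mol; M(Al2O3) = 101.961 g/mol.
Moles Al2O3 per formula unit = 2 Al ÷ 2 = 1.0000.
Al2O3 fraction = (1.0000 × 101.961) / 485.441 = 101.961/485.441 = 0.2100.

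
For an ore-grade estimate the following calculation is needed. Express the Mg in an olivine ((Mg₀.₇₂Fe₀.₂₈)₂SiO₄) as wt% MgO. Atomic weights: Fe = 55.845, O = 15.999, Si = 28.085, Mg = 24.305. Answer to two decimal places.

Molar mass of (Mg₀.₇₂Fe₀.₂₈)₂SiO₄ = 1.44*24.305 + 0.56*55.845 + 1*28.085 + 4*15.999 = 158.353 g/mol.
Each formula unit contains 1.44 Mg, equivalent to 1.44/1 = 1.4400 mol MgO.
M(MgO) = 1×24.305 + 1×15.999 = 40.304 g/mol.
Mass of MgO per formula unit = 1.4400 × 40.304 = 58.038 g.
MgO wt% = 58.038 / 158.353 × 100 = 36.65%.

36.65 wt%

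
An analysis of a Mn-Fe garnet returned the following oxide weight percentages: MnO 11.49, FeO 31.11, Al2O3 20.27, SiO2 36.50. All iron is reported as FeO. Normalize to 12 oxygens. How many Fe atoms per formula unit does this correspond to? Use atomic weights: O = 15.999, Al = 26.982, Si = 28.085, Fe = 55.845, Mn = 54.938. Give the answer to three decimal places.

11.49 wt% MnO ÷ 70.937 g/mol = 0.16197 mol, giving 0.16197 Mn and 0.16197 O.
31.11 wt% FeO ÷ 71.844 g/mol = 0.43302 mol, giving 0.43302 Fe and 0.43302 O.
20.27 wt% Al2O3 ÷ 101.961 g/mol = 0.19880 mol, giving 0.39760 Al and 0.59640 O.
36.50 wt% SiO2 ÷ 60.083 g/mol = 0.60749 mol, giving 0.60749 Si and 1.21498 O.
Oxygen sums to 2.40637; scaling by 12/2.40637 = 4.98676 puts the formula on 12 O.
Fe: 0.43302 × 4.98676 = 2.159 atoms per formula unit.

2.159 Fe apfu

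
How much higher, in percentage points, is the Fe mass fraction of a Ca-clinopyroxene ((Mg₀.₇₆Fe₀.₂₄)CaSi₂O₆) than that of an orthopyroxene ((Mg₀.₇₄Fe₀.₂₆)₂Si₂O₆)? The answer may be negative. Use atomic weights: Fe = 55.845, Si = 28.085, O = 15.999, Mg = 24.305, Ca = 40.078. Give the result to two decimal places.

-7.39 percentage points

First mineral: 13.403 g Fe in 224.117 g formula = 5.98 wt% Fe.
Second mineral: 29.039 g Fe in 217.175 g formula = 13.37 wt% Fe.
5.98% − 13.37% gives a difference of -7.39 percentage points.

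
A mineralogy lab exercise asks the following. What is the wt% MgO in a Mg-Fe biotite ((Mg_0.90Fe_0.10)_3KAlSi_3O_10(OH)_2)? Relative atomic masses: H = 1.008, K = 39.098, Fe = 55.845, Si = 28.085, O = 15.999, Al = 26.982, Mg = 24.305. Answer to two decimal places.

25.50 wt%

Molar mass of (Mg_0.90Fe_0.10)_3KAlSi_3O_10(OH)_2 = 2.70*24.305 + 0.30*55.845 + 1*39.098 + 1*26.982 + 3*28.085 + 12*15.999 + 2*1.008 = 426.716 g/mol.
Each formula unit contains 2.70 Mg, equivalent to 2.70/1 = 2.7000 mol MgO.
M(MgO) = 1×24.305 + 1×15.999 = 40.304 g/mol.
Mass of MgO per formula unit = 2.7000 × 40.304 = 108.821 g.
MgO wt% = 108.821 / 426.716 × 100 = 25.50%.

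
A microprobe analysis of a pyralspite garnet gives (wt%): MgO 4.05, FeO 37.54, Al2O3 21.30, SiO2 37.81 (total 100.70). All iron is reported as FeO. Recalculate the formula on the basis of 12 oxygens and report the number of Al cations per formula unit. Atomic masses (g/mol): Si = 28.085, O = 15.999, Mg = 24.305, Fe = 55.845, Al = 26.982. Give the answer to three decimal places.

MgO: 4.05/40.304 = 0.10049 mol → 0.10049 mol Mg, 0.10049 mol O.
FeO: 37.54/71.844 = 0.52252 mol → 0.52252 mol Fe, 0.52252 mol O.
Al2O3: 21.30/101.961 = 0.20890 mol → 0.41780 mol Al, 0.62670 mol O.
SiO2: 37.81/60.083 = 0.62930 mol → 0.62930 mol Si, 1.25860 mol O.
Total oxygen = 2.50831 mol. Normalization factor = 12/2.50831 = 4.78410.
Al per 12 O = 0.41780 × 4.78410 = 1.999.

1.999 Al apfu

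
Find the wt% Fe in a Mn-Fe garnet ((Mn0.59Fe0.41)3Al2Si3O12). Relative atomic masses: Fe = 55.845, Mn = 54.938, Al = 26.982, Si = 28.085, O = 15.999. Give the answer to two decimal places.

13.84 weight percent

Formula mass = 1.77*54.938 + 1.23*55.845 + 2*26.982 + 3*28.085 + 12*15.999 = 496.137 g/mol, of which 68.689 g is Fe.
So Fe makes up 68.689/496.137 = 0.1384 of the mass, i.e. 13.84%.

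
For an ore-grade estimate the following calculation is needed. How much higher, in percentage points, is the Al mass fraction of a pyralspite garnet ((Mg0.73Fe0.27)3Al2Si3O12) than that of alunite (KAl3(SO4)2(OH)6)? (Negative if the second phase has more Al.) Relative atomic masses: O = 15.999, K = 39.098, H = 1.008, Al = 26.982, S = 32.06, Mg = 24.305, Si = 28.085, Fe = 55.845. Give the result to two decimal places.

First mineral: 53.964 g Al in 428.669 g formula = 12.59 wt% Al.
Second mineral: 80.946 g Al in 414.198 g formula = 19.54 wt% Al.
12.59% − 19.54% gives a difference of -6.95 percentage points.

-6.95 percentage points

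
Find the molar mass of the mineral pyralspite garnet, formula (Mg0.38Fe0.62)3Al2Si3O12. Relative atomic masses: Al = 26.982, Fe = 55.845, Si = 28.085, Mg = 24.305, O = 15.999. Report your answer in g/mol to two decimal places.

461.79 g/mol

M = 1.14·24.305 + 1.86·55.845 + 2·26.982 + 3·28.085 + 12·15.999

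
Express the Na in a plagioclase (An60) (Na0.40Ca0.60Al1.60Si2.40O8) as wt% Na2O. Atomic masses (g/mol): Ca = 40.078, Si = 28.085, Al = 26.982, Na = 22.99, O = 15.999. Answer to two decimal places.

Molar mass of Na0.40Ca0.60Al1.60Si2.40O8 = 0.40×22.99 + 0.60×40.078 + 1.60×26.982 + 2.40×28.085 + 8×15.999 = 271.810 g/mol.
Each formula unit contains 0.40 Na, equivalent to 0.40/2 = 0.2000 mol Na2O.
M(Na2O) = 2×22.99 + 1×15.999 = 61.979 g/mol.
Mass of Na2O per formula unit = 0.2000 × 61.979 = 12.396 g.
Na2O wt% = 12.396 / 271.810 × 100 = 4.56%.

4.56 wt%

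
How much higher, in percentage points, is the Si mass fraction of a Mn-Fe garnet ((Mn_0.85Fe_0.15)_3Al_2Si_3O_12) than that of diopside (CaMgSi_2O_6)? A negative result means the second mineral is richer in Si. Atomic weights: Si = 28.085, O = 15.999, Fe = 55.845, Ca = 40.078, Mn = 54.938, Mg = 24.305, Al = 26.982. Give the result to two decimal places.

Si in (Mn_0.85Fe_0.15)_3Al_2Si_3O_12: molar mass 495.429 g/mol; 3×28.085 = 84.255 g → 17.01 wt%.
Si in CaMgSi_2O_6: molar mass 216.547 g/mol; 2×28.085 = 56.170 g → 25.94 wt%.
Difference = 17.01 − 25.94 = -8.93 percentage points.

-8.93 percentage points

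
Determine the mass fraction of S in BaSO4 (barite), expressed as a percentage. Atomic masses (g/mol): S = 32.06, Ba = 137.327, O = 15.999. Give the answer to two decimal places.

13.74 weight percent

Formula mass = 1×137.327 + 1×32.06 + 4×15.999 = 233.383 g/mol, of which 32.060 g is S.
So S makes up 32.060/233.383 = 0.1374 of the mass, i.e. 13.74%.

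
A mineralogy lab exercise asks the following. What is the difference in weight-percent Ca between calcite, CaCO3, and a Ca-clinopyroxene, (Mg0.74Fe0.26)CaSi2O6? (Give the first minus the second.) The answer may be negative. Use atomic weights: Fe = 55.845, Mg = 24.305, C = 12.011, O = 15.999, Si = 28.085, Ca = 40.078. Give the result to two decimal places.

22.21 percentage points

M(CaCO3) = 100.086 g/mol, so wt% Ca = 40.078/100.086 × 100 = 40.04%.
M((Mg0.74Fe0.26)CaSi2O6) = 224.747 g/mol, so wt% Ca = 40.078/224.747 × 100 = 17.83%.
40.04 − 17.83 = 22.21 pp.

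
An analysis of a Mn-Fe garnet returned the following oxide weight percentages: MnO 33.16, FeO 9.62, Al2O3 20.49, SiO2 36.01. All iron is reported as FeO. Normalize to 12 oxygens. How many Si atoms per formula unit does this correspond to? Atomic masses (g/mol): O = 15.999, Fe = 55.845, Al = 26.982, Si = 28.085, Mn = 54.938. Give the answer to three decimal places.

2.993 Si apfu

MnO: 33.16/70.937 = 0.46746 mol → 0.46746 mol Mn, 0.46746 mol O.
FeO: 9.62/71.844 = 0.13390 mol → 0.13390 mol Fe, 0.13390 mol O.
Al2O3: 20.49/101.961 = 0.20096 mol → 0.40192 mol Al, 0.60288 mol O.
SiO2: 36.01/60.083 = 0.59934 mol → 0.59934 mol Si, 1.19868 mol O.
Total oxygen = 2.40292 mol. Normalization factor = 12/2.40292 = 4.99392.
Si per 12 O = 0.59934 × 4.99392 = 2.993.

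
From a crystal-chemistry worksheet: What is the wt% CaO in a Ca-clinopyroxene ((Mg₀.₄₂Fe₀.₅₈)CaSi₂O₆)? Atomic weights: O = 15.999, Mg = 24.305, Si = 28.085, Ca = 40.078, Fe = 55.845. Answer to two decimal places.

Molar mass of (Mg₀.₄₂Fe₀.₅₈)CaSi₂O₆ = 0.42*24.305 + 0.58*55.845 + 1*40.078 + 2*28.085 + 6*15.999 = 234.840 g/mol.
Each formula unit contains 1 Ca, equivalent to 1/1 = 1.0000 mol CaO.
M(CaO) = 1×40.078 + 1×15.999 = 56.077 g/mol.
Mass of CaO per formula unit = 1.0000 × 56.077 = 56.077 g.
CaO wt% = 56.077 / 234.840 × 100 = 23.88%.

23.88 wt%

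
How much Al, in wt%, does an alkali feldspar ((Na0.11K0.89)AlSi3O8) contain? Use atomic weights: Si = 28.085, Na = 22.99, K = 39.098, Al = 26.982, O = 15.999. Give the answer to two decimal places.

Molar mass of (Na0.11K0.89)AlSi3O8: 0.11*22.99 + 0.89*39.098 + 1*26.982 + 3*28.085 + 8*15.999 = 276.555 g/mol.
Mass of Al per formula unit: 1 × 26.982 = 26.982 g.
Weight fraction Al = 26.982 / 276.555 = 0.0976.

9.76 wt%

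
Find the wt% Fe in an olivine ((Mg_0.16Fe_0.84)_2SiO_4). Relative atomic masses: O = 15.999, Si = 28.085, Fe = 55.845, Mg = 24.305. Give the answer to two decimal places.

48.44 mass %

Formula mass = 0.32×24.305 + 1.68×55.845 + 1×28.085 + 4×15.999 = 193.678 g/mol, of which 93.820 g is Fe.
So Fe makes up 93.820/193.678 = 0.4844 of the mass, i.e. 48.44%.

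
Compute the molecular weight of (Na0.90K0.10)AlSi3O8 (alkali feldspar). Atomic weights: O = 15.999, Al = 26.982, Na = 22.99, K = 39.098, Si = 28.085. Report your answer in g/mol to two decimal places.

263.83 g/mol

M = 0.90×22.99 + 0.10×39.098 + 1×26.982 + 3×28.085 + 8×15.999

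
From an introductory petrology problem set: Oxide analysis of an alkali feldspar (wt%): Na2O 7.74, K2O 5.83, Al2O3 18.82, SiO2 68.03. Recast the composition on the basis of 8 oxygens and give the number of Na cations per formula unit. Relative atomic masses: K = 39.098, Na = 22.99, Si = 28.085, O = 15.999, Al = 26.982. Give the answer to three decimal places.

7.74 wt% Na2O ÷ 61.979 g/mol = 0.12488 mol, giving 0.24976 Na and 0.12488 O.
5.83 wt% K2O ÷ 94.195 g/mol = 0.06189 mol, giving 0.12378 K and 0.06189 O.
18.82 wt% Al2O3 ÷ 101.961 g/mol = 0.18458 mol, giving 0.36916 Al and 0.55374 O.
68.03 wt% SiO2 ÷ 60.083 g/mol = 1.13227 mol, giving 1.13227 Si and 2.26454 O.
Oxygen sums to 3.00505; scaling by 8/3.00505 = 2.66219 puts the formula on 8 O.
Na: 0.24976 × 2.66219 = 0.665 atoms per formula unit.

0.665 Na apfu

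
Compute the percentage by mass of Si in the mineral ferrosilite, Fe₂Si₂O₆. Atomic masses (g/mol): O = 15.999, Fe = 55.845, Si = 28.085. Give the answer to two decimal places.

21.29 mass %

M(Fe₂Si₂O₆) = 263.854 g/mol.
Si contributes 2 × 28.085 = 56.170 g per mole.
56.170/263.854 = 0.2129 → 21.29%.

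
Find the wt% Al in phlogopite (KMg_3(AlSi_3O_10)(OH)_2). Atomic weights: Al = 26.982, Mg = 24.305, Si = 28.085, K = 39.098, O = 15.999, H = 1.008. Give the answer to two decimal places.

M(KMg_3(AlSi_3O_10)(OH)_2) = 417.254 g/mol.
Al contributes 1 × 26.982 = 26.982 g per mole.
26.982/417.254 = 0.0647 → 6.47%.

6.47 mass %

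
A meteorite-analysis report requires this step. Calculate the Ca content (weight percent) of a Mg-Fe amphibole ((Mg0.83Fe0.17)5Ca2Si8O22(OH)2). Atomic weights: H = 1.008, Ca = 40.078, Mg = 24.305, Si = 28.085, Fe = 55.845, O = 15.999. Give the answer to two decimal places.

Molar mass of (Mg0.83Fe0.17)5Ca2Si8O22(OH)2: 4.15*24.305 + 0.85*55.845 + 2*40.078 + 8*28.085 + 24*15.999 + 2*1.008 = 839.162 g/mol.
Mass of Ca per formula unit: 2 × 40.078 = 80.156 g.
Weight fraction Ca = 80.156 / 839.162 = 0.0955.

9.55 weight percent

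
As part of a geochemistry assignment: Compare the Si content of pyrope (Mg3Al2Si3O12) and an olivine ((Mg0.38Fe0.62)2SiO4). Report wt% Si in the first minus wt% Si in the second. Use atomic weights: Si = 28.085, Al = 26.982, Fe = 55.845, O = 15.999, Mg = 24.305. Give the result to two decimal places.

5.28 percentage points

Si in Mg3Al2Si3O12: molar mass 403.122 g/mol; 3×28.085 = 84.255 g → 20.90 wt%.
Si in (Mg0.38Fe0.62)2SiO4: molar mass 179.801 g/mol; 1×28.085 = 28.085 g → 15.62 wt%.
Difference = 20.90 − 15.62 = 5.28 percentage points.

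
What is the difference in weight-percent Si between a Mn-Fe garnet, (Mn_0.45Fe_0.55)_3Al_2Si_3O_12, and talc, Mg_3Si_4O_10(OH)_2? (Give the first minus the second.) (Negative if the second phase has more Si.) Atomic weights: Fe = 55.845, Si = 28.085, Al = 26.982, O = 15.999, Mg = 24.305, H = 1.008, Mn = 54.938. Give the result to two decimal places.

-12.65 percentage points

M((Mn_0.45Fe_0.55)_3Al_2Si_3O_12) = 496.518 g/mol, so wt% Si = 84.255/496.518 × 100 = 16.97%.
M(Mg_3Si_4O_10(OH)_2) = 379.259 g/mol, so wt% Si = 112.340/379.259 × 100 = 29.62%.
16.97 − 29.62 = -12.65 pp.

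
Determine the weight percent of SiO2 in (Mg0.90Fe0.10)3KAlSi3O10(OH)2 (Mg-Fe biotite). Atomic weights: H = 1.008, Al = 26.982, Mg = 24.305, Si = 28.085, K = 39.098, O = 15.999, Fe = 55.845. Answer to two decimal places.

42.24 wt%

Formula mass = 426.716 g/mol.
3 Si → 3.0000 mol SiO2 per formula unit; M(SiO2) = 60.083, so SiO2 mass = 180.249 g.
180.249/426.716 × 100 = 42.24 wt%.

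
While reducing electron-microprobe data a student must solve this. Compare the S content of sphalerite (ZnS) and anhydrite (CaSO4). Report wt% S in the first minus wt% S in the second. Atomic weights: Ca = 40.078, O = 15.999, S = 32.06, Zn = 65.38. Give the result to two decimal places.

M(ZnS) = 97.440 g/mol, so wt% S = 32.060/97.440 × 100 = 32.90%.
M(CaSO4) = 136.134 g/mol, so wt% S = 32.060/136.134 × 100 = 23.55%.
32.90 − 23.55 = 9.35 pp.

9.35 percentage points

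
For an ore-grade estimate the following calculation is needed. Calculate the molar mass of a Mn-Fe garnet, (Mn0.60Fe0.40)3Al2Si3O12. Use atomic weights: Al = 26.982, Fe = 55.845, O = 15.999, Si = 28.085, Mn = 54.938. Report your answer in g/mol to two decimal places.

The formula mass is the sum 1.80*54.938 + 1.20*55.845 + 2*26.982 + 3*28.085 + 12*15.999.

496.11 g/mol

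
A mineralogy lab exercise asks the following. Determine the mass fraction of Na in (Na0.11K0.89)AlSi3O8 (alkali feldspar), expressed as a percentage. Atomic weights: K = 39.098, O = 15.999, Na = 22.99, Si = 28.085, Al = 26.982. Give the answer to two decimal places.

0.91 weight percent

Molar mass of (Na0.11K0.89)AlSi3O8: 0.11·22.99 + 0.89·39.098 + 1·26.982 + 3·28.085 + 8·15.999 = 276.555 g/mol.
Mass of Na per formula unit: 0.11 × 22.99 = 2.529 g.
Weight fraction Na = 2.529 / 276.555 = 0.0091.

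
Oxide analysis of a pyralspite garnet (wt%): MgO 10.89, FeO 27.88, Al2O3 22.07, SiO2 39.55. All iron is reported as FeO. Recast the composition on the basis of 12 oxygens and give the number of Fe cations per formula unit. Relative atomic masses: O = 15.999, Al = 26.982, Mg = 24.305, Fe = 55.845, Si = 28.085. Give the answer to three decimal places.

1.775 Fe apfu

10.89 wt% MgO ÷ 40.304 g/mol = 0.27020 mol, giving 0.27020 Mg and 0.27020 O.
27.88 wt% FeO ÷ 71.844 g/mol = 0.38806 mol, giving 0.38806 Fe and 0.38806 O.
22.07 wt% Al2O3 ÷ 101.961 g/mol = 0.21646 mol, giving 0.43292 Al and 0.64938 O.
39.55 wt% SiO2 ÷ 60.083 g/mol = 0.65826 mol, giving 0.65826 Si and 1.31652 O.
Oxygen sums to 2.62416; scaling by 12/2.62416 = 4.57289 puts the formula on 12 O.
Fe: 0.38806 × 4.57289 = 1.775 atoms per formula unit.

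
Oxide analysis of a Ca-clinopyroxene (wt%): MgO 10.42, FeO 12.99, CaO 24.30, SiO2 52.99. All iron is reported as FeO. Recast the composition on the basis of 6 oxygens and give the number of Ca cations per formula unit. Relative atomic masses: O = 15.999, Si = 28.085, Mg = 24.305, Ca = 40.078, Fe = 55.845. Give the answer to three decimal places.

MgO: 10.42/40.304 = 0.25854 mol → 0.25854 mol Mg, 0.25854 mol O.
FeO: 12.99/71.844 = 0.18081 mol → 0.18081 mol Fe, 0.18081 mol O.
CaO: 24.30/56.077 = 0.43333 mol → 0.43333 mol Ca, 0.43333 mol O.
SiO2: 52.99/60.083 = 0.88195 mol → 0.88195 mol Si, 1.76390 mol O.
Total oxygen = 2.63658 mol. Normalization factor = 6/2.63658 = 2.27568.
Ca per 6 O = 0.43333 × 2.27568 = 0.986.

0.986 Ca apfu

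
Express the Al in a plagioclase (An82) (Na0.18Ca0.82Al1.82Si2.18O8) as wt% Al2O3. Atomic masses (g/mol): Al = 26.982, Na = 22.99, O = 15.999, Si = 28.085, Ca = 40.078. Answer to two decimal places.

Molar mass of Na0.18Ca0.82Al1.82Si2.18O8 = 0.18×22.99 + 0.82×40.078 + 1.82×26.982 + 2.18×28.085 + 8×15.999 = 275.327 g/mol.
Each formula unit contains 1.82 Al, equivalent to 1.82/2 = 0.9100 mol Al2O3.
M(Al2O3) = 2×26.982 + 3×15.999 = 101.961 g/mol.
Mass of Al2O3 per formula unit = 0.9100 × 101.961 = 92.785 g.
Al2O3 wt% = 92.785 / 275.327 × 100 = 33.70%.

33.70 wt%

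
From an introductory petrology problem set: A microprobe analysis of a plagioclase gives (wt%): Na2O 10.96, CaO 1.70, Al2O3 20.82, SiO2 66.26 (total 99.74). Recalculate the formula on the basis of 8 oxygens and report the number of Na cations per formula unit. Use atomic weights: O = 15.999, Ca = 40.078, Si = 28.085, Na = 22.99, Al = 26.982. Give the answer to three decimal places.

0.935 Na apfu

Na2O (M=61.979): mol = 0.17683; Na = 0.35366, O = 0.17683.
CaO (M=56.077): mol = 0.03032; Ca = 0.03032, O = 0.03032.
Al2O3 (M=101.961): mol = 0.20420; Al = 0.40840, O = 0.61260.
SiO2 (M=60.083): mol = 1.10281; Si = 1.10281, O = 2.20562.
ΣO = 3.02537; factor = 8/ΣO = 2.64430.
Na apfu = 0.35366 × 2.64430 = 0.935.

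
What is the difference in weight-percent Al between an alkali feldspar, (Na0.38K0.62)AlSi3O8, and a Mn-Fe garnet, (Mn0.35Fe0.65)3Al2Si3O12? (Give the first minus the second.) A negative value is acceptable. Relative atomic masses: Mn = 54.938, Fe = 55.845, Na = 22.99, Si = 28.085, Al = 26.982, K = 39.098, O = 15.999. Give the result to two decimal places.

First mineral: 26.982 g Al in 272.206 g formula = 9.91 wt% Al.
Second mineral: 53.964 g Al in 496.790 g formula = 10.86 wt% Al.
9.91% − 10.86% gives a difference of -0.95 percentage points.

-0.95 percentage points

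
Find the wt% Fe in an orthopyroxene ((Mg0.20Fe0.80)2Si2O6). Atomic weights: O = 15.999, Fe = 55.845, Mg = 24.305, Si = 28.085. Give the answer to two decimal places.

Formula mass = 0.40*24.305 + 1.60*55.845 + 2*28.085 + 6*15.999 = 251.238 g/mol, of which 89.352 g is Fe.
So Fe makes up 89.352/251.238 = 0.3556 of the mass, i.e. 35.56%.

35.56 weight percent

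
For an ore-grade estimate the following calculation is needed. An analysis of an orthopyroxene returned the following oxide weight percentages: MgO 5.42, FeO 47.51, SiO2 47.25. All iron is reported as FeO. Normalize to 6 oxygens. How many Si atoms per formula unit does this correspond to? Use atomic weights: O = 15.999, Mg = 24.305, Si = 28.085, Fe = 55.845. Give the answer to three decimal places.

1.992 Si apfu

MgO: 5.42/40.304 = 0.13448 mol → 0.13448 mol Mg, 0.13448 mol O.
FeO: 47.51/71.844 = 0.66129 mol → 0.66129 mol Fe, 0.66129 mol O.
SiO2: 47.25/60.083 = 0.78641 mol → 0.78641 mol Si, 1.57282 mol O.
Total oxygen = 2.36859 mol. Normalization factor = 6/2.36859 = 2.53315.
Si per 6 O = 0.78641 × 2.53315 = 1.992.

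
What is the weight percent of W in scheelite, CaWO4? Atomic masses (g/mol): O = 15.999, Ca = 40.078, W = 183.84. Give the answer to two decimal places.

M(CaWO4) = 287.914 g/mol.
W contributes 1 × 183.84 = 183.840 g per mole.
183.840/287.914 = 0.6385 → 63.85%.

63.85 mass %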